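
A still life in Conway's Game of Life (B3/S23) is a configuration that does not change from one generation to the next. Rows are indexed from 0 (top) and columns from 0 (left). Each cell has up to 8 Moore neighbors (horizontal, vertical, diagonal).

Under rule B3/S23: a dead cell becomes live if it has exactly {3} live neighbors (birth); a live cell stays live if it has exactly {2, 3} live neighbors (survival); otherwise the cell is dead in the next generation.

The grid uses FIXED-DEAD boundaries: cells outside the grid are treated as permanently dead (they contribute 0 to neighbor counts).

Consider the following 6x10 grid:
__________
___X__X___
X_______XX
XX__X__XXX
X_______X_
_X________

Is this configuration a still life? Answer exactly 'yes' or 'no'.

Compute generation 1 and compare to generation 0 (given above):
Generation 1:
__________
__________
XX_______X
XX_____X__
X______XXX
__________
Cell (1,3) differs: gen0=1 vs gen1=0 -> NOT a still life.

Answer: no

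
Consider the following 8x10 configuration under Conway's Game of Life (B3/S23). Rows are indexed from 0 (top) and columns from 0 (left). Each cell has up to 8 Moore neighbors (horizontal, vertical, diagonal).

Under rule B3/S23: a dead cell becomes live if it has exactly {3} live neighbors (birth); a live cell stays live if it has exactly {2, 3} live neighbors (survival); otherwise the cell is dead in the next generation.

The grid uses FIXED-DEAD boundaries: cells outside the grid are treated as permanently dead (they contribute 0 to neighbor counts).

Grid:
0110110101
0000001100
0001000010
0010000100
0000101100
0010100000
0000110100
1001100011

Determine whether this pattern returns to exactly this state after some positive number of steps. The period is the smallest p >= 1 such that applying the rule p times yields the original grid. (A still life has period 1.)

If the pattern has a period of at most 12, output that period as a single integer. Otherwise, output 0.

Answer: 0

Derivation:
Simulating and comparing each generation to the original:
Gen 0 (original, given above): 25 live cells
Gen 1: 26 live cells, differs from original
Gen 2: 21 live cells, differs from original
Gen 3: 18 live cells, differs from original
Gen 4: 19 live cells, differs from original
Gen 5: 22 live cells, differs from original
Gen 6: 16 live cells, differs from original
Gen 7: 18 live cells, differs from original
Gen 8: 16 live cells, differs from original
Gen 9: 16 live cells, differs from original
Gen 10: 15 live cells, differs from original
Gen 11: 18 live cells, differs from original
Gen 12: 20 live cells, differs from original
No period found within 12 steps.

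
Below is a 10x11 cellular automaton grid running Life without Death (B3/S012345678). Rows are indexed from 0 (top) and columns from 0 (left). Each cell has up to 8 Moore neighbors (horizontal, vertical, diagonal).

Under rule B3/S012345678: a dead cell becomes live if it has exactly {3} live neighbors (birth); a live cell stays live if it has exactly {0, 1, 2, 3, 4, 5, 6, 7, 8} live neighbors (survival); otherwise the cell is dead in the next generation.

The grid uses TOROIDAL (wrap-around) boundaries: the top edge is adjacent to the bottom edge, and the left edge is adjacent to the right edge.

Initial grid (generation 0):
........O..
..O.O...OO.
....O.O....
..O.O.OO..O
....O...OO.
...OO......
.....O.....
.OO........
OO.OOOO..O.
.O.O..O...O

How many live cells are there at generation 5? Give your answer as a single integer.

Answer: 75

Derivation:
Simulating step by step:
Generation 0 (given above): 31 live cells
Generation 1: 52 live cells
..OO...OO..
..OOOO.OOO.
....O.O.OO.
..O.O.OOOOO
....O..OOO.
...OOO.....
..OOOO.....
OOOO..O....
OO.OOOO..OO
.O.O..OO.OO
Generation 2: 62 live cells
.OOO.O.OO.O
..OOOO.OOO.
..O.O.O.OO.
..O.O.OOOOO
....O..OOOO
..OOOOO.O..
..OOOOO....
OOOO..O....
OO.OOOO.OOO
.O.O..OO.OO
Generation 3: 66 live cells
.OOO.O.OO.O
..OOOO.OOOO
.OO.O.O.OO.
..O.O.OOOOO
..O.O..OOOO
..OOOOO.O..
..OOOOO....
OOOO..O..O.
OO.OOOO.OOO
.O.O..OO.OO
Generation 4: 71 live cells
.OOO.O.OO.O
..OOOO.OOOO
OOO.O.O.OO.
O.O.O.OOOOO
.OO.O..OOOO
.OOOOOO.O..
..OOOOO....
OOOO..O.OO.
OO.OOOO.OOO
.O.O..OO.OO
Generation 5: 75 live cells
.OOO.O.OO.O
..OOOO.OOOO
OOO.O.O.OO.
O.O.O.OOOOO
.OO.O..OOOO
OOOOOOO.O..
O.OOOOO.OO.
OOOO..O.OO.
OO.OOOO.OOO
.O.O..OO.OO
Population at generation 5: 75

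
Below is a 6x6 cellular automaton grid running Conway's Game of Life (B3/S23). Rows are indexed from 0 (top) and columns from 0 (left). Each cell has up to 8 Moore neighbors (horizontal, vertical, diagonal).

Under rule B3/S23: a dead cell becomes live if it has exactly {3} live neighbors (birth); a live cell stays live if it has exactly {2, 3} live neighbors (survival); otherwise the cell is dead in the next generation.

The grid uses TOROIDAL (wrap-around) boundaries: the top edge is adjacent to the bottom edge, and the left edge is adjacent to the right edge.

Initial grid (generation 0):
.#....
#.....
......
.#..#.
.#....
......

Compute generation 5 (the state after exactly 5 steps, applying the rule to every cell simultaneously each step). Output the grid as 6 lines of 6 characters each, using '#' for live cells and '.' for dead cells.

Simulating step by step:
Generation 0 (given above): 5 live cells
Generation 1: 0 live cells
......
......
......
......
......
......
Generation 2: 0 live cells
......
......
......
......
......
......
Generation 3: 0 live cells
......
......
......
......
......
......
Generation 4: 0 live cells
......
......
......
......
......
......
Generation 5: 0 live cells
(generation 5 grid is the final answer)

Answer: ......
......
......
......
......
......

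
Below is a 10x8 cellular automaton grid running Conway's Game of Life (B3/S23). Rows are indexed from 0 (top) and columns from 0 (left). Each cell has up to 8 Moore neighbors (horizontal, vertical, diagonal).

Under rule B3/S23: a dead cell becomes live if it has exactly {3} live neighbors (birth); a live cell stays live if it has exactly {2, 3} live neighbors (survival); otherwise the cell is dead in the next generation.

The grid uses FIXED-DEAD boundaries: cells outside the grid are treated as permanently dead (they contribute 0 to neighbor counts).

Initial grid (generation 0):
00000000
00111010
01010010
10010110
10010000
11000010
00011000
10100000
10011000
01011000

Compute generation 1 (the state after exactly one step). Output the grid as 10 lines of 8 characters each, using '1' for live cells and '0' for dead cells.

Simulating step by step:
Generation 0 (given above): 26 live cells
Generation 1: 33 live cells
(generation 1 grid is the final answer)

Answer: 00010000
00111100
01000011
11010110
10101110
11111000
10110000
01100000
10001000
00111000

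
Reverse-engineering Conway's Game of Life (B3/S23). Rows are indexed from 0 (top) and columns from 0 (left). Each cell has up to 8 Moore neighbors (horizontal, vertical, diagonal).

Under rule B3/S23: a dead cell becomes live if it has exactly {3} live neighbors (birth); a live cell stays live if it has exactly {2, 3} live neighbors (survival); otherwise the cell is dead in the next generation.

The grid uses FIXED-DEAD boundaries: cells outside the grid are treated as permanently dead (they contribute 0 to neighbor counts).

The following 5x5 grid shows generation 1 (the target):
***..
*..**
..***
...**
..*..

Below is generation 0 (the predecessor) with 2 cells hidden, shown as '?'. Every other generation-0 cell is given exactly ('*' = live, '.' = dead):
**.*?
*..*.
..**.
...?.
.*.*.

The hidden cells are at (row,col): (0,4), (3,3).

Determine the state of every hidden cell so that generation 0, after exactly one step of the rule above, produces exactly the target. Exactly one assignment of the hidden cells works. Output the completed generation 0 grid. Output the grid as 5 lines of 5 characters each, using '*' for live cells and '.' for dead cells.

Hidden generation-0 cells (in order): (0,4), (3,3).
A hidden cell only influences target cells in its own 3x3 neighborhood. Try each of the 2^2 = 4 assignments, step the completed generation 0 forward once under B3/S23, and compare with the target:
  (0,4)=. (3,3)=. -> step gives (2,4)='.' but target has '*' -> reject
  (0,4)=. (3,3)=* -> step reproduces the target at every cell -> ACCEPT
  (0,4)=* (3,3)=. -> step gives (0,3)='*' but target has '.' -> reject
  (0,4)=* (3,3)=* -> step gives (0,3)='*' but target has '.' -> reject
Unique solution: (0,4)=dead, (3,3)=live.
Check: live-neighbor counts of every cell in the completed generation 0:
22312
24533
12333
12533
10312
Applying B3/S23 to generation 0 with these counts gives:
***..
*..**
..***
...**
..*..
which matches the target exactly.

Answer: **.*.
*..*.
..**.
...*.
.*.*.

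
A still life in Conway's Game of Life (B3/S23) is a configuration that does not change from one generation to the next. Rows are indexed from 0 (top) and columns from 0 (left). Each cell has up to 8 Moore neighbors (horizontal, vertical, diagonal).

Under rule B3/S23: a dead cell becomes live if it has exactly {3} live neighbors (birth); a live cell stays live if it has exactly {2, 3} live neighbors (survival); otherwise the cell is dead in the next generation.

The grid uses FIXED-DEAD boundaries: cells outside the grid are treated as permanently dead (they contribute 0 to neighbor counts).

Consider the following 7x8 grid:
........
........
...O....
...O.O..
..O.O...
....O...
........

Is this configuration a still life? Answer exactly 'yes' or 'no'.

Answer: no

Derivation:
Compute generation 1 and compare to generation 0 (given above):
Generation 1:
........
........
....O...
..OO....
....OO..
...O....
........
Cell (2,3) differs: gen0=1 vs gen1=0 -> NOT a still life.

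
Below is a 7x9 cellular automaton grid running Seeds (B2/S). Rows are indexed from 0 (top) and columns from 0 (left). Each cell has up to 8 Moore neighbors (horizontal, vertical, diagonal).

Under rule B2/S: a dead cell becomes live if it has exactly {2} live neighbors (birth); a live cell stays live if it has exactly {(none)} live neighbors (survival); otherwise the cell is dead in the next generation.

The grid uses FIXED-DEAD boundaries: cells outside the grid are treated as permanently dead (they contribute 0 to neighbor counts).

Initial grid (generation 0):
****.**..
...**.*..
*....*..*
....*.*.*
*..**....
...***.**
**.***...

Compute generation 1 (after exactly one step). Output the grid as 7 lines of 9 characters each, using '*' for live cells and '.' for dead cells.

Simulating step by step:
Generation 0 (given above): 28 live cells
Generation 1: 6 live cells
(generation 1 grid is the final answer)

Answer: .......*.
.........
.........
**.......
..*......
.........
.......**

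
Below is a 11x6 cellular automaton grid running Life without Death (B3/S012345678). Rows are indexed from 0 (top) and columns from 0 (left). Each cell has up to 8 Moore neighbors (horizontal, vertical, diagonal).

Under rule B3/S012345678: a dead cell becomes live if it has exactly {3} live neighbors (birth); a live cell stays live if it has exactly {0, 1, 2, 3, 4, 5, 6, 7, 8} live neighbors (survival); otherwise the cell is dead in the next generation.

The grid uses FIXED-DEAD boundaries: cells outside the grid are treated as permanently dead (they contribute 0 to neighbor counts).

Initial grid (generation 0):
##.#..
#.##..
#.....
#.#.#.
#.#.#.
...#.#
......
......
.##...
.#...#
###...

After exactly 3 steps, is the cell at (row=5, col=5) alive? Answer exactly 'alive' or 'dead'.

Answer: alive

Derivation:
Simulating step by step:
Generation 0 (given above): 22 live cells
Generation 1: 25 live cells
##.#..
#.##..
#.#...
#.#.#.
#.#.##
...###
......
......
.##...
.#...#
###...
Generation 2: 27 live cells
##.#..
#.##..
#.#...
#.#.##
#.#.##
...###
....#.
......
.##...
.#...#
###...
Generation 3: 30 live cells
##.#..
#.##..
#.#.#.
#.#.##
#.#.##
...###
...###
......
.##...
.#...#
###...

Cell (5,5) at generation 3: 1 -> alive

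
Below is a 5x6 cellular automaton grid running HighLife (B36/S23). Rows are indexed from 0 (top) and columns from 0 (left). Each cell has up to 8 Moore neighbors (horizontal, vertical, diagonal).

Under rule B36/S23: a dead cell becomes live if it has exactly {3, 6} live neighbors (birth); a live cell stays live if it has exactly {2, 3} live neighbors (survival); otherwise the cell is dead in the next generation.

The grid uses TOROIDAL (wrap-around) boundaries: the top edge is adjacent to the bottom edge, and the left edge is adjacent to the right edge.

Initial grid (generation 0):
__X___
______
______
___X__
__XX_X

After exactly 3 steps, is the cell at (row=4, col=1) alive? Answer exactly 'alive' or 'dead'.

Answer: alive

Derivation:
Simulating step by step:
Generation 0 (given above): 5 live cells
Generation 1: 8 live cells
__XX__
______
______
__XXX_
__XXX_
Generation 2: 6 live cells
__X_X_
______
___X__
__X_X_
_X____
Generation 3: 6 live cells
______
___X__
___X__
__XX__
_XX___

Cell (4,1) at generation 3: 1 -> alive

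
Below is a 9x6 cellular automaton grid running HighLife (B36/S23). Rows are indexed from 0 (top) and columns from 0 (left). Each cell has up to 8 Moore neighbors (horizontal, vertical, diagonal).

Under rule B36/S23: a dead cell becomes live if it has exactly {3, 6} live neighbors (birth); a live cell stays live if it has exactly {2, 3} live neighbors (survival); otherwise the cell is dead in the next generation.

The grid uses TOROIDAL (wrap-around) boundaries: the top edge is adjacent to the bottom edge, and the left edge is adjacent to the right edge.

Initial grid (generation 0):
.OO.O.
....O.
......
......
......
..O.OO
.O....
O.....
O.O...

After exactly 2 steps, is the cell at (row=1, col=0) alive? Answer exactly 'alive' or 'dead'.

Simulating step by step:
Generation 0 (given above): 11 live cells
Generation 1: 12 live cells
.OO..O
...O..
......
......
......
......
OO...O
O.....
O.OO.O
Generation 2: 13 live cells
.O...O
..O...
......
......
......
O.....
OO...O
..O.O.
..OOOO

Cell (1,0) at generation 2: 0 -> dead

Answer: dead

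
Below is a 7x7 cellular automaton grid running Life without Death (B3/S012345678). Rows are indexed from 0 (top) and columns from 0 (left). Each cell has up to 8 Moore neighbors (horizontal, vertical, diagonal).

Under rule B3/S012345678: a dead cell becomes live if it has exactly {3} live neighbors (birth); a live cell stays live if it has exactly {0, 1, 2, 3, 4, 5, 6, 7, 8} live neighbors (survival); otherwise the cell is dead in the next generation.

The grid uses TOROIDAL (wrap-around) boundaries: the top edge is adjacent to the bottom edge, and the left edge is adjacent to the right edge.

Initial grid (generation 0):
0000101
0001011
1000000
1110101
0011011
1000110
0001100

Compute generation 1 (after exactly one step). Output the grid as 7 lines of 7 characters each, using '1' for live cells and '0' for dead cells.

Answer: 0000101
1001111
1011100
1110101
0011011
1010110
0001101

Derivation:
Simulating step by step:
Generation 0 (given above): 20 live cells
Generation 1: 27 live cells
(generation 1 grid is the final answer)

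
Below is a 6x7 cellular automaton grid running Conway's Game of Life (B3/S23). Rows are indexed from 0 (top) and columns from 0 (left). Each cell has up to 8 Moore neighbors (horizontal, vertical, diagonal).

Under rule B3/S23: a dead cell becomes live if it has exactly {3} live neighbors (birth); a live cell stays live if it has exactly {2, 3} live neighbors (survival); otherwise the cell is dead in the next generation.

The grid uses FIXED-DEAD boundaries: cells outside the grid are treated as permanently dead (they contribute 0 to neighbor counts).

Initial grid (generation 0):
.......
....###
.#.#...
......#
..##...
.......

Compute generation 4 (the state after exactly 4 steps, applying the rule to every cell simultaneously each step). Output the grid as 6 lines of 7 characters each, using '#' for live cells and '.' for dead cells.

Simulating step by step:
Generation 0 (given above): 8 live cells
Generation 1: 6 live cells
.....#.
....##.
....#.#
...#...
.......
.......
Generation 2: 6 live cells
....##.
....#.#
...##..
.......
.......
.......
Generation 3: 5 live cells
....##.
.......
...###.
.......
.......
.......
Generation 4: 3 live cells
(generation 4 grid is the final answer)

Answer: .......
...#...
....#..
....#..
.......
.......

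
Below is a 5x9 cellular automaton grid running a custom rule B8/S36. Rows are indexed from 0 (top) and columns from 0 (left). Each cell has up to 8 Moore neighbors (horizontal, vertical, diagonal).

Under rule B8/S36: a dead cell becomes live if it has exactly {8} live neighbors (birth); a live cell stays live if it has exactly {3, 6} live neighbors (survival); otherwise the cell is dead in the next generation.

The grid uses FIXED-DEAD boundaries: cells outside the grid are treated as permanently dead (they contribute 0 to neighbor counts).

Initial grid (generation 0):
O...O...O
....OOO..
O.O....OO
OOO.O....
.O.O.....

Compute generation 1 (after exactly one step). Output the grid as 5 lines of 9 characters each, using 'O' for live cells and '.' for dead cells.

Simulating step by step:
Generation 0 (given above): 16 live cells
Generation 1: 3 live cells
(generation 1 grid is the final answer)

Answer: .........
.....O...
.........
O........
.O.......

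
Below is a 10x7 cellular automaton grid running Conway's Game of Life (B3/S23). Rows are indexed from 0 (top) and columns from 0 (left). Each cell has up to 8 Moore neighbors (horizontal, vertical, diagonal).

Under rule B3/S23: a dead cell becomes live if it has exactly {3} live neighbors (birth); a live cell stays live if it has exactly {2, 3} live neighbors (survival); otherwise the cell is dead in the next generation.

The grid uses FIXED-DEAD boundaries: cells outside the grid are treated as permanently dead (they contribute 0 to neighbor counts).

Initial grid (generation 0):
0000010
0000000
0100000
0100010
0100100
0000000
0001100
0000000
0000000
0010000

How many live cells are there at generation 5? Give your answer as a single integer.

Simulating step by step:
Generation 0 (given above): 9 live cells
Generation 1: 5 live cells
0000000
0000000
0000000
1110000
0000000
0001100
0000000
0000000
0000000
0000000
Generation 2: 5 live cells
0000000
0000000
0100000
0100000
0111000
0000000
0000000
0000000
0000000
0000000
Generation 3: 5 live cells
0000000
0000000
0000000
1100000
0110000
0010000
0000000
0000000
0000000
0000000
Generation 4: 7 live cells
0000000
0000000
0000000
1110000
1010000
0110000
0000000
0000000
0000000
0000000
Generation 5: 7 live cells
0000000
0000000
0100000
1010000
1001000
0110000
0000000
0000000
0000000
0000000
Population at generation 5: 7

Answer: 7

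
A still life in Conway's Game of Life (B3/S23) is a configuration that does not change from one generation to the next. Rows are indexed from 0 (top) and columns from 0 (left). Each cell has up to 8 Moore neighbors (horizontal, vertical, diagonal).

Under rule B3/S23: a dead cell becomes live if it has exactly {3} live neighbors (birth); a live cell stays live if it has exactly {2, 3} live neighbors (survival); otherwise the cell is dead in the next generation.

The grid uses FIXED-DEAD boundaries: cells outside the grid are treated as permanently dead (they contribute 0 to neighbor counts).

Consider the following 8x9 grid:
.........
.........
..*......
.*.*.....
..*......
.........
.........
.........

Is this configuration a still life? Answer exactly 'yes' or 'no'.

Compute generation 1 and compare to generation 0 (given above):
Generation 1:
.........
.........
..*......
.*.*.....
..*......
.........
.........
.........
The grids are IDENTICAL -> still life.

Answer: yes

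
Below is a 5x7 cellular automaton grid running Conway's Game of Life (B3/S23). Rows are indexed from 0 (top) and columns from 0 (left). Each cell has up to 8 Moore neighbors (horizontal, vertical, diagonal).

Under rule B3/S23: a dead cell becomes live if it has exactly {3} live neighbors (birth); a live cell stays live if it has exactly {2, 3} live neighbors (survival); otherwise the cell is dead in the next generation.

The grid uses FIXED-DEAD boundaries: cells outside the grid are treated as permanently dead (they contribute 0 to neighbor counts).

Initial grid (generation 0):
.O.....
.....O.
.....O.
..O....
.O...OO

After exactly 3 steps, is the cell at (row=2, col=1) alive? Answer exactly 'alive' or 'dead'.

Answer: dead

Derivation:
Simulating step by step:
Generation 0 (given above): 7 live cells
Generation 1: 2 live cells
.......
.......
.......
.....OO
.......
Generation 2: 0 live cells
.......
.......
.......
.......
.......
Generation 3: 0 live cells
.......
.......
.......
.......
.......

Cell (2,1) at generation 3: 0 -> dead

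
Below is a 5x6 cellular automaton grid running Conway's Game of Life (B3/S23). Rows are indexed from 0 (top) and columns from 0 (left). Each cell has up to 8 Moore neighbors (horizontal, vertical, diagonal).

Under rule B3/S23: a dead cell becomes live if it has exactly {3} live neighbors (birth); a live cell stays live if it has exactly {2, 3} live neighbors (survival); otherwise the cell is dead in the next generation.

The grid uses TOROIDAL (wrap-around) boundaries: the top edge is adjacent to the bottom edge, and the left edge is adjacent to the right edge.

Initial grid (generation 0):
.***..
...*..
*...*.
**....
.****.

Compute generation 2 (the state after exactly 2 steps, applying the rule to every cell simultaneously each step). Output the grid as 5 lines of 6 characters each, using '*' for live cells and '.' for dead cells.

Answer: ..***.
.*..**
.***..
**..*.
.....*

Derivation:
Simulating step by step:
Generation 0 (given above): 12 live cells
Generation 1: 10 live cells
.*....
.*.**.
**...*
*...*.
....*.
Generation 2: 13 live cells
(generation 2 grid is the final answer)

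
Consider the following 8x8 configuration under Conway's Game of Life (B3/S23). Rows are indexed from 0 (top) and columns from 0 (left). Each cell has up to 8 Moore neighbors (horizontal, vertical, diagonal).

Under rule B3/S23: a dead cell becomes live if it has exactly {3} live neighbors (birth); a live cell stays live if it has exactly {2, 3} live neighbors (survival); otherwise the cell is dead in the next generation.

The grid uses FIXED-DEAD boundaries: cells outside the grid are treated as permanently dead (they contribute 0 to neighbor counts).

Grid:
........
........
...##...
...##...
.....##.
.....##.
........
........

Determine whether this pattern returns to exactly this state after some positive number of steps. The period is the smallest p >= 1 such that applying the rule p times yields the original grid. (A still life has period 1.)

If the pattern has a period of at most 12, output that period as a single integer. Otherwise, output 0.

Answer: 2

Derivation:
Simulating and comparing each generation to the original:
Gen 0 (original, given above): 8 live cells
Gen 1: 6 live cells, differs from original
Gen 2: 8 live cells, MATCHES original -> period = 2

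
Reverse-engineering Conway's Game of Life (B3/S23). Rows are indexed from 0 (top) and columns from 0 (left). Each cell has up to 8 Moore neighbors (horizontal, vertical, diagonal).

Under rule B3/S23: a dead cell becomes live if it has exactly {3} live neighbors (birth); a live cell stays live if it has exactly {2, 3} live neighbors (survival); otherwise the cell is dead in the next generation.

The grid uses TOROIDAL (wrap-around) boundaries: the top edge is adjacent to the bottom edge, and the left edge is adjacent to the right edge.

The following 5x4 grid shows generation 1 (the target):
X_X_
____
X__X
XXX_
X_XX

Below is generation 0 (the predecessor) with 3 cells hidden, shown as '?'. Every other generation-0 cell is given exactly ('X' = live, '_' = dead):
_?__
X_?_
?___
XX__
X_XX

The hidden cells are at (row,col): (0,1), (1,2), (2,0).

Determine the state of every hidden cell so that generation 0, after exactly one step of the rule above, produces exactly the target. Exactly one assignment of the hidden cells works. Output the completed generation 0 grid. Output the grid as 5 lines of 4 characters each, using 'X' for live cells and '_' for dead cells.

Hidden generation-0 cells (in order): (0,1), (1,2), (2,0).
A hidden cell only influences target cells in its own 3x3 neighborhood. Try each of the 2^3 = 8 assignments, step the completed generation 0 forward once under B3/S23, and compare with the target:
  (0,1)=_ (1,2)=_ (2,0)=_ -> step gives (0,1)='X' but target has '_' -> reject
  (0,1)=_ (1,2)=_ (2,0)=X -> step gives (0,1)='X' but target has '_' -> reject
  (0,1)=_ (1,2)=X (2,0)=_ -> step reproduces the target at every cell -> ACCEPT
  (0,1)=_ (1,2)=X (2,0)=X -> step gives (1,1)='X' but target has '_' -> reject
  (0,1)=X (1,2)=_ (2,0)=_ -> step gives (0,0)='_' but target has 'X' -> reject
  (0,1)=X (1,2)=_ (2,0)=X -> step gives (0,0)='_' but target has 'X' -> reject
  (0,1)=X (1,2)=X (2,0)=_ -> step gives (0,0)='_' but target has 'X' -> reject
  (0,1)=X (1,2)=X (2,0)=X -> step gives (0,0)='_' but target has 'X' -> reject
Unique solution: (0,1)=dead, (1,2)=live, (2,0)=dead.
Check: live-neighbor counts of every cell in the completed generation 0:
3435
0202
3423
3334
3423
Applying B3/S23 to generation 0 with these counts gives:
X_X_
____
X__X
XXX_
X_XX
which matches the target exactly.

Answer: ____
X_X_
____
XX__
X_XX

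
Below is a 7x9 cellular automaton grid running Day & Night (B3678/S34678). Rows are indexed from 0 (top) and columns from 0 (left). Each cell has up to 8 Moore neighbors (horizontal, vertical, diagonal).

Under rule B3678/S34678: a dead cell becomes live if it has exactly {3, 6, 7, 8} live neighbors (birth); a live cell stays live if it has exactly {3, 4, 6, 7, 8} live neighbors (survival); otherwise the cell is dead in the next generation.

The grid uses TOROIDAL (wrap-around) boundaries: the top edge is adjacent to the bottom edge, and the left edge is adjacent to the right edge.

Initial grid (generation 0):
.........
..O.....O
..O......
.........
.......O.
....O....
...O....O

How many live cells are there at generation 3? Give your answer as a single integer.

Answer: 0

Derivation:
Simulating step by step:
Generation 0 (given above): 7 live cells
Generation 1: 0 live cells
.........
.........
.........
.........
.........
.........
.........
Generation 2: 0 live cells
.........
.........
.........
.........
.........
.........
.........
Generation 3: 0 live cells
.........
.........
.........
.........
.........
.........
.........
Population at generation 3: 0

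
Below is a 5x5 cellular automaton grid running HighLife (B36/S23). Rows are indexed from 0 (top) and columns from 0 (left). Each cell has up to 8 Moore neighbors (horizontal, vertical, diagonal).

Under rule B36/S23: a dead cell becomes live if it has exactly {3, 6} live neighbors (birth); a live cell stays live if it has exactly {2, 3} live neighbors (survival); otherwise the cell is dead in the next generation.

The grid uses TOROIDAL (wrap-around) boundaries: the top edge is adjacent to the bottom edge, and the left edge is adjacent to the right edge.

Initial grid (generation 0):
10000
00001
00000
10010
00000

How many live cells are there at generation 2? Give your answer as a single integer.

Answer: 0

Derivation:
Simulating step by step:
Generation 0 (given above): 4 live cells
Generation 1: 2 live cells
00000
00000
00001
00000
00001
Generation 2: 0 live cells
00000
00000
00000
00000
00000
Population at generation 2: 0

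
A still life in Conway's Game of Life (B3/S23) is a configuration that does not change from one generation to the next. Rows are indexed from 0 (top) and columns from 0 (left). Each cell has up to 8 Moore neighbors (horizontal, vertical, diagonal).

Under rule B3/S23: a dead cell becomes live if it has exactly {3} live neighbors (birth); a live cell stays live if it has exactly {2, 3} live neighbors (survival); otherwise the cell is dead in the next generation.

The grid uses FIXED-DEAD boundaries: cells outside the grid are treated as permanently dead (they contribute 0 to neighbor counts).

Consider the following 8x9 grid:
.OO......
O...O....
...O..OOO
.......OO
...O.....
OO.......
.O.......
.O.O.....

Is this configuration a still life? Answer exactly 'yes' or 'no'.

Answer: no

Derivation:
Compute generation 1 and compare to generation 0 (given above):
Generation 1:
.O.......
.OOO...O.
......O.O
......O.O
.........
OOO......
.O.......
..O......
Cell (0,2) differs: gen0=1 vs gen1=0 -> NOT a still life.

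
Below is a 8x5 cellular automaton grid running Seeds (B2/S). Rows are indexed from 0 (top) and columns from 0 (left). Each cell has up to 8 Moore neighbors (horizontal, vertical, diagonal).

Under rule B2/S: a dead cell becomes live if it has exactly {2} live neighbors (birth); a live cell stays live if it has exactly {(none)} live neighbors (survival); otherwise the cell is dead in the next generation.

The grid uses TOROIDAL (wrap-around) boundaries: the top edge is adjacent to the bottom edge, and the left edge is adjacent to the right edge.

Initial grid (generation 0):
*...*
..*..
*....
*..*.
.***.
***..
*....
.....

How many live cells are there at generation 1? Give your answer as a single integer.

Simulating step by step:
Generation 0 (given above): 13 live cells
Generation 1: 8 live cells
.*.*.
...*.
..**.
.....
.....
.....
..*.*
.*...
Population at generation 1: 8

Answer: 8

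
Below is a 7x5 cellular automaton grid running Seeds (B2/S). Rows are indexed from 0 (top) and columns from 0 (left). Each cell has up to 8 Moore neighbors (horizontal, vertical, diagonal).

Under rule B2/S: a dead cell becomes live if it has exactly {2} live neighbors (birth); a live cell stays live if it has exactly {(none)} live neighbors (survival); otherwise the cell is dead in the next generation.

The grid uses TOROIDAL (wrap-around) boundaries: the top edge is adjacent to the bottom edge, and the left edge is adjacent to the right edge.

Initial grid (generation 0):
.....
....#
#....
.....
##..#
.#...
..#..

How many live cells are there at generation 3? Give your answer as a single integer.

Simulating step by step:
Generation 0 (given above): 7 live cells
Generation 1: 7 live cells
...#.
#....
....#
.....
..#..
...##
.#...
Generation 2: 11 live cells
###.#
...#.
#....
...#.
....#
##...
#....
Generation 3: 7 live cells
.....
.....
..##.
#....
.###.
.....
...#.
Population at generation 3: 7

Answer: 7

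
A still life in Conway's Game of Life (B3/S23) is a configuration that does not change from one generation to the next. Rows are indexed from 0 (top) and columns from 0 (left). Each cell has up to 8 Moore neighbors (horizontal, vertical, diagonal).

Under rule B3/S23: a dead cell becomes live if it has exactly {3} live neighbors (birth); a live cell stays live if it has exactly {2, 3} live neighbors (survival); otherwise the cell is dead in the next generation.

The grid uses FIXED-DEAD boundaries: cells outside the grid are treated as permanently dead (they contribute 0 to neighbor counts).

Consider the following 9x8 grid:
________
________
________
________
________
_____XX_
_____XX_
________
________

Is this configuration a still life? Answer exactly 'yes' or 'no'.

Answer: yes

Derivation:
Compute generation 1 and compare to generation 0 (given above):
Generation 1:
________
________
________
________
________
_____XX_
_____XX_
________
________
The grids are IDENTICAL -> still life.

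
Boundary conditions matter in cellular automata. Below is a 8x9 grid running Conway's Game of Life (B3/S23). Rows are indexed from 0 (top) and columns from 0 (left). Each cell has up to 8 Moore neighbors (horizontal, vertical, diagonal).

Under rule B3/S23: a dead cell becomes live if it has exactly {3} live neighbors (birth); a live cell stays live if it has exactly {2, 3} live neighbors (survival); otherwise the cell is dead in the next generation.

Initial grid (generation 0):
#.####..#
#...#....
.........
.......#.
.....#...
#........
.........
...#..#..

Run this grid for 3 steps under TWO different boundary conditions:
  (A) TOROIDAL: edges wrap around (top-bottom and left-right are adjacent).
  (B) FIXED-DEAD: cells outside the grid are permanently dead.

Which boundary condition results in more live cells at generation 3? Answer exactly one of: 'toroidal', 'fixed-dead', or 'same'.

Answer: toroidal

Derivation:
Under TOROIDAL boundary, generation 3:
###...###
#...#####
.........
.........
.........
.........
...#.....
...###...
Population = 16

Under FIXED-DEAD boundary, generation 3:
..##.....
..##.....
.........
.........
.........
.........
.........
.........
Population = 4

Comparison: toroidal=16, fixed-dead=4 -> toroidal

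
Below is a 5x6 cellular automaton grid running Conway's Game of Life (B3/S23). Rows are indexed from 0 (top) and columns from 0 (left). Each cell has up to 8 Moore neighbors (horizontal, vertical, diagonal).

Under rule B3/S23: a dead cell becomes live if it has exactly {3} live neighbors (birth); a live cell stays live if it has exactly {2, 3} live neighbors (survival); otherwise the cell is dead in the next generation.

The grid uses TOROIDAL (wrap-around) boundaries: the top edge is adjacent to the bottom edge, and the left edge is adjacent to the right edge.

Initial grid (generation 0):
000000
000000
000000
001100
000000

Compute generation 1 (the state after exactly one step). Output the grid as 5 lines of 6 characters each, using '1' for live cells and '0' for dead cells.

Simulating step by step:
Generation 0 (given above): 2 live cells
Generation 1: 0 live cells
(generation 1 grid is the final answer)

Answer: 000000
000000
000000
000000
000000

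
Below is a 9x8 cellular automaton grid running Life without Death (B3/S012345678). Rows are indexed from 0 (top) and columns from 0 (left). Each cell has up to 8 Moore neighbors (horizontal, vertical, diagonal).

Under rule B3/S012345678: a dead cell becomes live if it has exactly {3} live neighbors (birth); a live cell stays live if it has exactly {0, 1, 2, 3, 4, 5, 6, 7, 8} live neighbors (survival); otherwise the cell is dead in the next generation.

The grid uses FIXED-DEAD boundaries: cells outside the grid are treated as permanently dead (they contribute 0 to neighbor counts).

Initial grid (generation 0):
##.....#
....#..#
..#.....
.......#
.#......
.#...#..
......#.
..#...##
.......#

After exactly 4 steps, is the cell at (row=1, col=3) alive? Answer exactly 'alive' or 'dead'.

Simulating step by step:
Generation 0 (given above): 15 live cells
Generation 1: 19 live cells
##.....#
.#..#..#
..#.....
.......#
.#......
.#...#..
.....###
..#...##
......##
Generation 2: 21 live cells
##.....#
###.#..#
..#.....
.......#
.#......
.#...#..
.....###
..#...##
......##
Generation 3: 24 live cells
###....#
#####..#
..##....
.......#
.#......
.#...#..
.....###
..#...##
......##
Generation 4: 26 live cells
###....#
#####..#
..###...
..#....#
.#......
.#...#..
.....###
..#...##
......##

Cell (1,3) at generation 4: 1 -> alive

Answer: alive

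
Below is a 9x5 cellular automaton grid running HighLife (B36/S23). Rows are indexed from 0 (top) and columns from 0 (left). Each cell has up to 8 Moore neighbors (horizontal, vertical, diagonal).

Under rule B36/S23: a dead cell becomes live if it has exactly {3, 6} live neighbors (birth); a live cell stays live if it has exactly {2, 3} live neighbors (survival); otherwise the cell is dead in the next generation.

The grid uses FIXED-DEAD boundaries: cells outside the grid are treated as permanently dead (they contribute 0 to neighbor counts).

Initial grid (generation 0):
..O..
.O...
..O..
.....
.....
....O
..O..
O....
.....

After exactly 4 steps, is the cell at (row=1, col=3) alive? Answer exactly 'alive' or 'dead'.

Simulating step by step:
Generation 0 (given above): 6 live cells
Generation 1: 2 live cells
.....
.OO..
.....
.....
.....
.....
.....
.....
.....
Generation 2: 0 live cells
.....
.....
.....
.....
.....
.....
.....
.....
.....
Generation 3: 0 live cells
.....
.....
.....
.....
.....
.....
.....
.....
.....
Generation 4: 0 live cells
.....
.....
.....
.....
.....
.....
.....
.....
.....

Cell (1,3) at generation 4: 0 -> dead

Answer: dead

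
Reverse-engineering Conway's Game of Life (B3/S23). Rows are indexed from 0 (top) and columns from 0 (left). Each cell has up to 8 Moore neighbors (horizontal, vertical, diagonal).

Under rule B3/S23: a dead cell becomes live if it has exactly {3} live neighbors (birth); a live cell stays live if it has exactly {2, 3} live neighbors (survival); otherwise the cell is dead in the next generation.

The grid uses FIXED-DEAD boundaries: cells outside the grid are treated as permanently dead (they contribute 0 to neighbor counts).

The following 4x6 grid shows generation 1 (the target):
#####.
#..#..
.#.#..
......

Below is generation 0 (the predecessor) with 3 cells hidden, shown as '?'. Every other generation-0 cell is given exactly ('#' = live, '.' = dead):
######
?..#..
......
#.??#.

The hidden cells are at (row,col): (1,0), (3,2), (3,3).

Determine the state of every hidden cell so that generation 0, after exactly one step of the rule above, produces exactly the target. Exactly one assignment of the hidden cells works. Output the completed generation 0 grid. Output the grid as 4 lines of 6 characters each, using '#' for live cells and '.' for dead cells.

Hidden generation-0 cells (in order): (1,0), (3,2), (3,3).
A hidden cell only influences target cells in its own 3x3 neighborhood. Try each of the 2^3 = 8 assignments, step the completed generation 0 forward once under B3/S23, and compare with the target:
  (1,0)=. (3,2)=. (3,3)=. -> step gives (0,0)='.' but target has '#' -> reject
  (1,0)=. (3,2)=. (3,3)=# -> step gives (0,0)='.' but target has '#' -> reject
  (1,0)=. (3,2)=# (3,3)=. -> step gives (0,0)='.' but target has '#' -> reject
  (1,0)=. (3,2)=# (3,3)=# -> step gives (0,0)='.' but target has '#' -> reject
  (1,0)=# (3,2)=. (3,3)=. -> step gives (2,1)='.' but target has '#' -> reject
  (1,0)=# (3,2)=. (3,3)=# -> step gives (2,1)='.' but target has '#' -> reject
  (1,0)=# (3,2)=# (3,3)=. -> step reproduces the target at every cell -> ACCEPT
  (1,0)=# (3,2)=# (3,3)=# -> step gives (2,2)='#' but target has '.' -> reject
Unique solution: (1,0)=live, (3,2)=live, (3,3)=dead.
Check: live-neighbor counts of every cell in the completed generation 0:
233331
244342
232321
020201
Applying B3/S23 to generation 0 with these counts gives:
#####.
#..#..
.#.#..
......
which matches the target exactly.

Answer: ######
#..#..
......
#.#.#.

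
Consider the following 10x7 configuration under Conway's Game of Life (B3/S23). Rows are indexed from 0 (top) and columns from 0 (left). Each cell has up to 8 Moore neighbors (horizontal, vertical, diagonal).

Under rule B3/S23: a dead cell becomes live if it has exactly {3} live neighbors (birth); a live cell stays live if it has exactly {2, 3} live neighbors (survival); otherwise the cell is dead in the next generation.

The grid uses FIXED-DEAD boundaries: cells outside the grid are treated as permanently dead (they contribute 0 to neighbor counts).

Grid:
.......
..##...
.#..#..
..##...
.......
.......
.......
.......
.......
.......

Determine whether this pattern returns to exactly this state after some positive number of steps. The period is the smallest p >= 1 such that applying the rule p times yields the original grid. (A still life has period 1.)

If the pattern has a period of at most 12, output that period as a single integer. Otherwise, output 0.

Answer: 1

Derivation:
Simulating and comparing each generation to the original:
Gen 0 (original, given above): 6 live cells
Gen 1: 6 live cells, MATCHES original -> period = 1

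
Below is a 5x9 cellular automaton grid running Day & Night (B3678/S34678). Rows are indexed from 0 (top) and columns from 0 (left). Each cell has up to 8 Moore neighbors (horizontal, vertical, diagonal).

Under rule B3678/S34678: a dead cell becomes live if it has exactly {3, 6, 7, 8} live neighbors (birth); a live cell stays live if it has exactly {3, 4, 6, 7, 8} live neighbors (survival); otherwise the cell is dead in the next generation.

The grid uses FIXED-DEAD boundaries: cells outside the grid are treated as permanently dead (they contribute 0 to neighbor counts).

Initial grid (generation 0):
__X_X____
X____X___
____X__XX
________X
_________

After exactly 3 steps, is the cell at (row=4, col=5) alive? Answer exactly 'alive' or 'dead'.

Answer: dead

Derivation:
Simulating step by step:
Generation 0 (given above): 8 live cells
Generation 1: 3 live cells
_________
___XX____
_________
_______X_
_________
Generation 2: 0 live cells
_________
_________
_________
_________
_________
Generation 3: 0 live cells
_________
_________
_________
_________
_________

Cell (4,5) at generation 3: 0 -> dead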